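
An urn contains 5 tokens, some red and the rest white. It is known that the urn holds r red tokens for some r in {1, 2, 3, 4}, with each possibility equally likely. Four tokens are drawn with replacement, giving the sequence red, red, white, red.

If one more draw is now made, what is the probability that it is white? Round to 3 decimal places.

0.356

Under each hypothesis, the probability of the observed sequence is: P(data | r = 1) = (1/5)(1/5)(4/5)(1/5) = 0.0064; P(data | r = 2) = (2/5)(2/5)(3/5)(2/5) = 0.0384; P(data | r = 3) = (3/5)(3/5)(2/5)(3/5) = 0.0864; P(data | r = 4) = (4/5)(4/5)(1/5)(4/5) = 0.1024.
Multiplying each by its prior: 1/4 · 0.0064 = 0.0016, 1/4 · 0.0384 = 0.0096, 1/4 · 0.0864 = 0.0216, 1/4 · 0.1024 = 0.0256; summing to 0.0584.
Normalising, the posterior is P(r = 1 | data) = 0.027397, P(r = 2 | data) = 0.16438, P(r = 3 | data) = 0.36986, P(r = 4 | data) = 0.43836.
So P(white next | data) = Σ P(white next | H) P(H | data) = (4/5)(0.027397) + (3/5)(0.16438) + (2/5)(0.36986) + (1/5)(0.43836) = 0.35616.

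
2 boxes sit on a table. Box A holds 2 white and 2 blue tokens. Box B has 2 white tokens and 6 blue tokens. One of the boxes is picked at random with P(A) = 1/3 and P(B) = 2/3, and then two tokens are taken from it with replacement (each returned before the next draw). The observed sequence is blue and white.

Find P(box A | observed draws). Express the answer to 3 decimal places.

The likelihood of the observed sequence under each hypothesis: P(data | box A) = (2/4)(2/4) = 1/4; P(data | box B) = (6/8)(2/8) = 3/16.
Weighting by the prior gives 1/3 · 1/4 = 1/12, 2/3 · 3/16 = 1/8; with total 5/24.
Therefore the posterior P(box A | data) = (1/12) / (5/24) = 2/5.

0.400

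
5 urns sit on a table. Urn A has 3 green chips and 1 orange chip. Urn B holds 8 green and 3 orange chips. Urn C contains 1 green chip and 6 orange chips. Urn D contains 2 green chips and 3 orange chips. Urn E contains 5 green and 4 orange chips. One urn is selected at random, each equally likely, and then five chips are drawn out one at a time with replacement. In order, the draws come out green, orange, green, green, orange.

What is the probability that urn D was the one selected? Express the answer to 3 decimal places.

For each hypothesis, P(data | H) works out to: P(data | urn A) = (3/4)(1/4)(3/4)(3/4)(1/4) = 0.026367; P(data | urn B) = (8/11)(3/11)(8/11)(8/11)(3/11) = 0.028612; P(data | urn C) = (1/7)(6/7)(1/7)(1/7)(6/7) = 0.002142; P(data | urn D) = (2/5)(3/5)(2/5)(2/5)(3/5) = 0.02304; P(data | urn E) = (5/9)(4/9)(5/9)(5/9)(4/9) = 0.03387.
Weighting by the prior gives 1/5 · 0.026367 = 0.0052734, 1/5 · 0.028612 = 0.0057224, 1/5 · 0.002142 = 0.00042839, 1/5 · 0.02304 = 0.004608, 1/5 · 0.03387 = 0.006774; with total 0.022806.
By Bayes' rule, P(urn D | data) = (0.004608) / (0.022806) = 0.20205.

0.202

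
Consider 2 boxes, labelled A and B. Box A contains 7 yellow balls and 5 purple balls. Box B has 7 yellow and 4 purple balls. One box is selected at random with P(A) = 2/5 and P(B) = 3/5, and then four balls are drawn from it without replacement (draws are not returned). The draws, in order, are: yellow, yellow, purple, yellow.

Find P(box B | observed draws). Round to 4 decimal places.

0.6429

Under each hypothesis, the probability of the observed sequence is: P(data | box A) = (7/12)(6/11)(5/10)(5/9) = 35/396; P(data | box B) = (7/11)(6/10)(4/9)(5/8) = 7/66.
Weighting by the prior gives 2/5 · 35/396 = 7/198, 3/5 · 7/66 = 7/110; with total 49/495.
By Bayes' rule, P(box B | data) = (7/110) / (49/495) = 9/14.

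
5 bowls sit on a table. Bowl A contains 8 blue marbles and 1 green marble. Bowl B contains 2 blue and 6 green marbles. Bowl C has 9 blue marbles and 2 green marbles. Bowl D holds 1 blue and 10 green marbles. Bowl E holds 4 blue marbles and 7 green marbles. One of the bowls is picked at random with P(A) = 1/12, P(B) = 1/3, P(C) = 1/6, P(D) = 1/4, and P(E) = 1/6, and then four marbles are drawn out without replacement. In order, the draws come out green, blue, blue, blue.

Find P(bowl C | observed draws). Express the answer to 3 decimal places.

Compute the likelihood of the observed sequence for each case: P(data | bowl A) = (1/9)(8/8)(7/7)(6/6) = 0.11111; P(data | bowl B) = (6/8)(2/7)(1/6)(0/5) = 0; P(data | bowl C) = (2/11)(9/10)(8/9)(7/8) = 0.12727; P(data | bowl D) = (10/11)(1/10)(0/9) = 0; P(data | bowl E) = (7/11)(4/10)(3/9)(2/8) = 0.021212.
The prior-weighted likelihoods are 1/12 · 0.11111 = 0.0092593, 1/3 · 0 = 0, 1/6 · 0.12727 = 0.021212, 1/4 · 0 = 0, 1/6 · 0.021212 = 0.0035354; summing to 0.034007.
By Bayes' rule, P(bowl C | data) = (0.021212) / (0.034007) = 0.62376.

0.624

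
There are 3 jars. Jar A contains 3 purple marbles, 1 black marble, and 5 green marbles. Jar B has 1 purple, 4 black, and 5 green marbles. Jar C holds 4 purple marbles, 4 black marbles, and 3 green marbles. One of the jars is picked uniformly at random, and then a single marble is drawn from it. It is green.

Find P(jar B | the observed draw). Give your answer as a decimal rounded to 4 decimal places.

0.3764

Compute the likelihood of this draw for each case: P(data | jar A) = (5/9) = 5/9; P(data | jar B) = (5/10) = 1/2; P(data | jar C) = (3/11) = 3/11.
Weighting by the prior gives 1/3 · 5/9 = 5/27, 1/3 · 1/2 = 1/6, 1/3 · 3/11 = 1/11; with total 263/594.
By Bayes' rule, P(jar B | data) = (1/6) / (263/594) = 99/263.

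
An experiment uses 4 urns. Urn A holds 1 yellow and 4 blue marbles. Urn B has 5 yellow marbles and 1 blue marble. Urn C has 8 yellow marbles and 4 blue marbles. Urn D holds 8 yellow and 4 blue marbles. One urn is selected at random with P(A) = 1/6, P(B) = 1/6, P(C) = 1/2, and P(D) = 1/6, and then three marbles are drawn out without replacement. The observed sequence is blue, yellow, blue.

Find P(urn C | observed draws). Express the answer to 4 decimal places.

Compute the likelihood of the observed sequence for each case: P(data | urn A) = (4/5)(1/4)(3/3) = 1/5; P(data | urn B) = (1/6)(5/5)(0/4) = 0; P(data | urn C) = (4/12)(8/11)(3/10) = 4/55; P(data | urn D) = (4/12)(8/11)(3/10) = 4/55.
Multiplying each by its prior: 1/6 · 1/5 = 1/30, 1/6 · 0 = 0, 1/2 · 4/55 = 2/55, 1/6 · 4/55 = 2/165; with total 9/110.
Hence P(urn C | data) = (2/55) / (9/110) = 4/9.

0.4444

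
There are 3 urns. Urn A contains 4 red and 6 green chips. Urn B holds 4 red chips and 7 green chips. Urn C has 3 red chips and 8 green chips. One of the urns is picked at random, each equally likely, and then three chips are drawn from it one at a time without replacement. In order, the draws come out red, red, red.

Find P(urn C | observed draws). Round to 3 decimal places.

For each hypothesis, P(data | H) works out to: P(data | urn A) = (4/10)(3/9)(2/8) = 1/30; P(data | urn B) = (4/11)(3/10)(2/9) = 4/165; P(data | urn C) = (3/11)(2/10)(1/9) = 1/165.
Weighting by the prior gives 1/3 · 1/30 = 1/90, 1/3 · 4/165 = 4/495, 1/3 · 1/165 = 1/495; summing to 7/330.
Hence P(urn C | data) = (1/495) / (7/330) = 2/21.

0.095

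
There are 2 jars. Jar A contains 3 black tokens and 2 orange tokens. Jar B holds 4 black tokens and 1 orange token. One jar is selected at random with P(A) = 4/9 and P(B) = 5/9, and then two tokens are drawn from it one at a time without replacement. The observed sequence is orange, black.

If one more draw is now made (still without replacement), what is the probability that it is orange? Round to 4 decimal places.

0.1818

Compute the likelihood of the observed sequence for each case: P(data | jar A) = (2/5)(3/4) = 3/10; P(data | jar B) = (1/5)(4/4) = 1/5.
Weighting by the prior gives 4/9 · 3/10 = 2/15, 5/9 · 1/5 = 1/9; summing to 11/45.
Dividing through by the total gives posterior P(jar A | data) = 6/11, P(jar B | data) = 5/11.
Averaging over the posterior, P(orange next | data) = (1/3)(6/11) + (0)(5/11) = 2/11.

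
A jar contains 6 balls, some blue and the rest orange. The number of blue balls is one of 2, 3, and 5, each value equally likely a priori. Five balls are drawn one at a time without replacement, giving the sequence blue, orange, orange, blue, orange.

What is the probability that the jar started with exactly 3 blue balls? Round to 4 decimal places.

0.4286

Under each hypothesis, the probability of the observed sequence is: P(data | r = 2) = (2/6)(4/5)(3/4)(1/3)(2/2) = 1/15; P(data | r = 3) = (3/6)(3/5)(2/4)(2/3)(1/2) = 1/20; P(data | r = 5) = (5/6)(1/5)(0/4) = 0.
Multiplying each by its prior: 1/3 · 1/15 = 1/45, 1/3 · 1/20 = 1/60, 1/3 · 0 = 0; with total 7/180.
So P(r = 3 | data) = (1/60) / (7/180) = 3/7.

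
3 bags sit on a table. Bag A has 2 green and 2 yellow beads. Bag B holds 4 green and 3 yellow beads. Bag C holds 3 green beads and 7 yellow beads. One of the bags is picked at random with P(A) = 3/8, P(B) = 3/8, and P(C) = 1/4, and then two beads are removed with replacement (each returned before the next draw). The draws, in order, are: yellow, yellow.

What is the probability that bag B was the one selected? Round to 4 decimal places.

The likelihood of the observed sequence under each hypothesis: P(data | bag A) = (2/4)(2/4) = 0.25; P(data | bag B) = (3/7)(3/7) = 0.18367; P(data | bag C) = (7/10)(7/10) = 0.49.
Multiplying each by its prior: 3/8 · 0.25 = 0.09375, 3/8 · 0.18367 = 0.068878, 1/4 · 0.49 = 0.1225; these sum to 0.28513.
By Bayes' rule, P(bag B | data) = (0.068878) / (0.28513) = 0.24157.

0.2416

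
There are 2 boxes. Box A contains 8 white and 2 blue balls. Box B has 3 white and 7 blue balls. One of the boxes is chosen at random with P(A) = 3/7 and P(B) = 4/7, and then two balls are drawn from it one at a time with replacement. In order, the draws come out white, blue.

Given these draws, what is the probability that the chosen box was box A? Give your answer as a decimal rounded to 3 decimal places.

The likelihood of the observed sequence under each hypothesis: P(data | box A) = (8/10)(2/10) = 4/25; P(data | box B) = (3/10)(7/10) = 21/100.
The prior-weighted likelihoods are 3/7 · 4/25 = 12/175, 4/7 · 21/100 = 3/25; these sum to 33/175.
By Bayes' rule, P(box A | data) = (12/175) / (33/175) = 4/11.

0.364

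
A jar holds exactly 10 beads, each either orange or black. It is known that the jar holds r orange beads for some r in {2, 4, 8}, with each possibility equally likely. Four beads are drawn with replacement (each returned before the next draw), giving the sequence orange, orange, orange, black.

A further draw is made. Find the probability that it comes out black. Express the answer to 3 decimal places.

Under each hypothesis, the probability of the observed sequence is: P(data | r = 2) = (2/10)(2/10)(2/10)(8/10) = 0.0064; P(data | r = 4) = (4/10)(4/10)(4/10)(6/10) = 0.0384; P(data | r = 8) = (8/10)(8/10)(8/10)(2/10) = 0.1024.
Multiplying each by its prior: 1/3 · 0.0064 = 0.0021333, 1/3 · 0.0384 = 0.0128, 1/3 · 0.1024 = 0.034133; these sum to 0.049067.
Dividing through by the total gives posterior P(r = 2 | data) = 0.043478, P(r = 4 | data) = 0.26087, P(r = 8 | data) = 0.69565.
The predictive probability is P(black next | data) = (4/5)(0.043478) + (3/5)(0.26087) + (1/5)(0.69565) = 0.33043.

0.330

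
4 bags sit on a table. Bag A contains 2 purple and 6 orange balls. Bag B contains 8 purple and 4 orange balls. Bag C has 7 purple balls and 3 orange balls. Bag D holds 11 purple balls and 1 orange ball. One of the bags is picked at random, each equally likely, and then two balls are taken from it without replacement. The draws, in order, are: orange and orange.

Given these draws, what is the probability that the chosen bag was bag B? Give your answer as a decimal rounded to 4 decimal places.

Compute the likelihood of the observed sequence for each case: P(data | bag A) = (6/8)(5/7) = 0.53571; P(data | bag B) = (4/12)(3/11) = 0.090909; P(data | bag C) = (3/10)(2/9) = 0.066667; P(data | bag D) = (1/12)(0/11) = 0.
Weighting by the prior gives 1/4 · 0.53571 = 0.13393, 1/4 · 0.090909 = 0.022727, 1/4 · 0.066667 = 0.016667, 1/4 · 0 = 0; with total 0.17332.
Hence P(bag B | data) = (0.022727) / (0.17332) = 0.13113.

0.1311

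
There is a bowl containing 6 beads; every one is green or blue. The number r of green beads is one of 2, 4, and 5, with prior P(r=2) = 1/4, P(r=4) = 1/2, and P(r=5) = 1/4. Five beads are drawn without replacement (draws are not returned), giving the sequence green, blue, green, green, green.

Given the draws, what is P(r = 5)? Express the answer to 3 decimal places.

The likelihood of the observed sequence under each hypothesis: P(data | r = 2) = (2/6)(4/5)(1/4)(0/3) = 0; P(data | r = 4) = (4/6)(2/5)(3/4)(2/3)(1/2) = 1/15; P(data | r = 5) = (5/6)(1/5)(4/4)(3/3)(2/2) = 1/6.
Weighting by the prior gives 1/4 · 0 = 0, 1/2 · 1/15 = 1/30, 1/4 · 1/6 = 1/24; summing to 3/40.
Hence P(r = 5 | data) = (1/24) / (3/40) = 5/9.

0.556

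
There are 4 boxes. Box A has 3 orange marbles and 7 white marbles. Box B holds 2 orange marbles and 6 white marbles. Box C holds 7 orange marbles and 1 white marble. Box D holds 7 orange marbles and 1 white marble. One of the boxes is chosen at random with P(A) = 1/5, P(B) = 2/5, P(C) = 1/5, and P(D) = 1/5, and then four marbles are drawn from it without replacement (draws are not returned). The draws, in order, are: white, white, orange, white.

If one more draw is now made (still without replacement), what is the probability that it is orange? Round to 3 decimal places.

Under each hypothesis, the probability of the observed sequence is: P(data | box A) = (7/10)(6/9)(3/8)(5/7) = 1/8; P(data | box B) = (6/8)(5/7)(2/6)(4/5) = 1/7; P(data | box C) = (1/8)(0/7) = 0; P(data | box D) = (1/8)(0/7) = 0.
Weighting by the prior gives 1/5 · 1/8 = 1/40, 2/5 · 1/7 = 2/35, 1/5 · 0 = 0, 1/5 · 0 = 0; these sum to 23/280.
Normalising, the posterior is P(box A | data) = 7/23, P(box B | data) = 16/23, P(box C | data) = 0, P(box D | data) = 0.
The predictive probability is P(orange next | data) = (1/3)(7/23) + (1/4)(16/23) = 19/69.

0.275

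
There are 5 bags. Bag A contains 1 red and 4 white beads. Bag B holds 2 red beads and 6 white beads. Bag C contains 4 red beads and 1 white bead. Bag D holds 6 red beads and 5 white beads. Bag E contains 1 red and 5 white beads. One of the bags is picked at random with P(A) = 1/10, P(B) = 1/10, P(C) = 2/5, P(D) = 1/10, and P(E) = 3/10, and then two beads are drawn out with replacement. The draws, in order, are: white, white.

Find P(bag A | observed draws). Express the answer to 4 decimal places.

0.1752

Under each hypothesis, the probability of the observed sequence is: P(data | bag A) = (4/5)(4/5) = 0.64; P(data | bag B) = (6/8)(6/8) = 0.5625; P(data | bag C) = (1/5)(1/5) = 0.04; P(data | bag D) = (5/11)(5/11) = 0.20661; P(data | bag E) = (5/6)(5/6) = 0.69444.
The prior-weighted likelihoods are 1/10 · 0.64 = 0.064, 1/10 · 0.5625 = 0.05625, 2/5 · 0.04 = 0.016, 1/10 · 0.20661 = 0.020661, 3/10 · 0.69444 = 0.20833; these sum to 0.36524.
By Bayes' rule, P(bag A | data) = (0.064) / (0.36524) = 0.17523.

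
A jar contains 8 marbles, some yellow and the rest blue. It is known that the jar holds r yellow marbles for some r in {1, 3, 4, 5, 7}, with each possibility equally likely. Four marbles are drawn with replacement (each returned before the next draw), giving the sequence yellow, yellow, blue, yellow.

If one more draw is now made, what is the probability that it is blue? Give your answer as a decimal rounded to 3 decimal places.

0.360

For each hypothesis, P(data | H) works out to: P(data | r = 1) = (1/8)(1/8)(7/8)(1/8) = 0.001709; P(data | r = 3) = (3/8)(3/8)(5/8)(3/8) = 0.032959; P(data | r = 4) = (4/8)(4/8)(4/8)(4/8) = 0.0625; P(data | r = 5) = (5/8)(5/8)(3/8)(5/8) = 0.091553; P(data | r = 7) = (7/8)(7/8)(1/8)(7/8) = 0.08374.
The prior-weighted likelihoods are 1/5 · 0.001709 = 0.0003418, 1/5 · 0.032959 = 0.0065918, 1/5 · 0.0625 = 0.0125, 1/5 · 0.091553 = 0.018311, 1/5 · 0.08374 = 0.016748; summing to 0.054492.
Normalising, the posterior is P(r = 1 | data) = 0.0062724, P(r = 3 | data) = 0.12097, P(r = 4 | data) = 0.22939, P(r = 5 | data) = 0.33602, P(r = 7 | data) = 0.30735.
So P(blue next | data) = Σ P(blue next | H) P(H | data) = (7/8)(0.0062724) + (5/8)(0.12097) + (1/2)(0.22939) + (3/8)(0.33602) + (1/8)(0.30735) = 0.36022.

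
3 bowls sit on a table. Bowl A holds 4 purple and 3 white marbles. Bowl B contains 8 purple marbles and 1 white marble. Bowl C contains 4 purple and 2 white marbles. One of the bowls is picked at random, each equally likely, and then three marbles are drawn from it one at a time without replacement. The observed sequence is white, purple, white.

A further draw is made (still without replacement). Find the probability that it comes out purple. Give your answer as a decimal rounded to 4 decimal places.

0.8421

The likelihood of the observed sequence under each hypothesis: P(data | bowl A) = (3/7)(4/6)(2/5) = 4/35; P(data | bowl B) = (1/9)(8/8)(0/7) = 0; P(data | bowl C) = (2/6)(4/5)(1/4) = 1/15.
The prior-weighted likelihoods are 1/3 · 4/35 = 4/105, 1/3 · 0 = 0, 1/3 · 1/15 = 1/45; with total 19/315.
The posterior is then P(bowl A | data) = 12/19, P(bowl B | data) = 0, P(bowl C | data) = 7/19.
The predictive probability is P(purple next | data) = (3/4)(12/19) + (1)(7/19) = 16/19.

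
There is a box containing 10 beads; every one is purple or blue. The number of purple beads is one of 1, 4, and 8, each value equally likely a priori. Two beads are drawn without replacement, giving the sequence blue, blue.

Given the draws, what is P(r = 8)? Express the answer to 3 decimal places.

0.019

Compute the likelihood of the observed sequence for each case: P(data | r = 1) = (9/10)(8/9) = 4/5; P(data | r = 4) = (6/10)(5/9) = 1/3; P(data | r = 8) = (2/10)(1/9) = 1/45.
The prior-weighted likelihoods are 1/3 · 4/5 = 4/15, 1/3 · 1/3 = 1/9, 1/3 · 1/45 = 1/135; these sum to 52/135.
Hence P(r = 8 | data) = (1/135) / (52/135) = 1/52.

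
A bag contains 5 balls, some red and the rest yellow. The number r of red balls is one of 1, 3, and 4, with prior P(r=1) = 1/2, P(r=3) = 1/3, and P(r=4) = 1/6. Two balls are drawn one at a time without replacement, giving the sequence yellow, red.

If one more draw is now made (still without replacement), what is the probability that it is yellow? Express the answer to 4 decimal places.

0.5714

Compute the likelihood of the observed sequence for each case: P(data | r = 1) = (4/5)(1/4) = 1/5; P(data | r = 3) = (2/5)(3/4) = 3/10; P(data | r = 4) = (1/5)(4/4) = 1/5.
Weighting by the prior gives 1/2 · 1/5 = 1/10, 1/3 · 3/10 = 1/10, 1/6 · 1/5 = 1/30; summing to 7/30.
Normalising, the posterior is P(r = 1 | data) = 3/7, P(r = 3 | data) = 3/7, P(r = 4 | data) = 1/7.
The predictive probability is P(yellow next | data) = (1)(3/7) + (1/3)(3/7) + (0)(1/7) = 4/7.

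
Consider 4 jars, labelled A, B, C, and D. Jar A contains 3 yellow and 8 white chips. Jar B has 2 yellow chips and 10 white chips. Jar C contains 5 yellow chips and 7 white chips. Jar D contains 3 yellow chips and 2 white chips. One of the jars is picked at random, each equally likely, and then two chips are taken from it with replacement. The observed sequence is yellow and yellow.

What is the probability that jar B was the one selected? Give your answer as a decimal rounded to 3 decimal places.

Compute the likelihood of the observed sequence for each case: P(data | jar A) = (3/11)(3/11) = 0.07438; P(data | jar B) = (2/12)(2/12) = 0.027778; P(data | jar C) = (5/12)(5/12) = 0.17361; P(data | jar D) = (3/5)(3/5) = 0.36.
Weighting by the prior gives 1/4 · 0.07438 = 0.018595, 1/4 · 0.027778 = 0.0069444, 1/4 · 0.17361 = 0.043403, 1/4 · 0.36 = 0.09; with total 0.15894.
Hence P(jar B | data) = (0.0069444) / (0.15894) = 0.043692.

0.044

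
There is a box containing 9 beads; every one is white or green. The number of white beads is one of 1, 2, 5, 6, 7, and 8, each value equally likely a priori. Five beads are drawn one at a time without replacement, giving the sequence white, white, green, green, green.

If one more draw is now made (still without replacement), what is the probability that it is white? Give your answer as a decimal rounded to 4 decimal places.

Under each hypothesis, the probability of the observed sequence is: P(data | r = 1) = (1/9)(0/8) = 0; P(data | r = 2) = (2/9)(1/8)(7/7)(6/6)(5/5) = 1/36; P(data | r = 5) = (5/9)(4/8)(4/7)(3/6)(2/5) = 2/63; P(data | r = 6) = (6/9)(5/8)(3/7)(2/6)(1/5) = 1/84; P(data | r = 7) = (7/9)(6/8)(2/7)(1/6)(0/5) = 0; P(data | r = 8) = (8/9)(7/8)(1/7)(0/6) = 0.
Multiplying each by its prior: 1/6 · 0 = 0, 1/6 · 1/36 = 1/216, 1/6 · 2/63 = 1/189, 1/6 · 1/84 = 1/504, 1/6 · 0 = 0, 1/6 · 0 = 0; these sum to 1/84.
Dividing through by the total gives posterior P(r = 1 | data) = 0, P(r = 2 | data) = 7/18, P(r = 5 | data) = 4/9, P(r = 6 | data) = 1/6, P(r = 7 | data) = 0, P(r = 8 | data) = 0.
The predictive probability is P(white next | data) = (0)(7/18) + (3/4)(4/9) + (1)(1/6) = 1/2.

0.5000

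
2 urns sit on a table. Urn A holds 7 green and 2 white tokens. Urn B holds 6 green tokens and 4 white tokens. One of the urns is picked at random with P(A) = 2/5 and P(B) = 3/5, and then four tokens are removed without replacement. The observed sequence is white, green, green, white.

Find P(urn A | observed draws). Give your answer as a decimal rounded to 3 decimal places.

The likelihood of the observed sequence under each hypothesis: P(data | urn A) = (2/9)(7/8)(6/7)(1/6) = 1/36; P(data | urn B) = (4/10)(6/9)(5/8)(3/7) = 1/14.
The prior-weighted likelihoods are 2/5 · 1/36 = 1/90, 3/5 · 1/14 = 3/70; summing to 17/315.
By Bayes' rule, P(urn A | data) = (1/90) / (17/315) = 7/34.

0.206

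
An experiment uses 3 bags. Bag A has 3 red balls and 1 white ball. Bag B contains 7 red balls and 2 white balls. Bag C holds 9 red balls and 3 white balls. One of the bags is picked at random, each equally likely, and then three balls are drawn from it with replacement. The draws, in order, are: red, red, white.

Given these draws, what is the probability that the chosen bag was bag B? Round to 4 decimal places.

0.3234

Compute the likelihood of the observed sequence for each case: P(data | bag A) = (3/4)(3/4)(1/4) = 0.14062; P(data | bag B) = (7/9)(7/9)(2/9) = 0.13443; P(data | bag C) = (9/12)(9/12)(3/12) = 0.14062.
Weighting by the prior gives 1/3 · 0.14062 = 0.046875, 1/3 · 0.13443 = 0.04481, 1/3 · 0.14062 = 0.046875; summing to 0.13856.
Therefore the posterior P(bag B | data) = (0.04481) / (0.13856) = 0.3234.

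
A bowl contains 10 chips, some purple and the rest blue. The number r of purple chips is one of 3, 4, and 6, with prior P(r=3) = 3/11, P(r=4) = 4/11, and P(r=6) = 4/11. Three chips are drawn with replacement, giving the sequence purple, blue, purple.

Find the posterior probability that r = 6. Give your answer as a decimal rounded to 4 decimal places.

For each hypothesis, P(data | H) works out to: P(data | r = 3) = (3/10)(7/10)(3/10) = 0.063; P(data | r = 4) = (4/10)(6/10)(4/10) = 0.096; P(data | r = 6) = (6/10)(4/10)(6/10) = 0.144.
Multiplying each by its prior: 3/11 · 0.063 = 0.017182, 4/11 · 0.096 = 0.034909, 4/11 · 0.144 = 0.052364; with total 0.10445.
By Bayes' rule, P(r = 6 | data) = (0.052364) / (0.10445) = 0.50131.

0.5013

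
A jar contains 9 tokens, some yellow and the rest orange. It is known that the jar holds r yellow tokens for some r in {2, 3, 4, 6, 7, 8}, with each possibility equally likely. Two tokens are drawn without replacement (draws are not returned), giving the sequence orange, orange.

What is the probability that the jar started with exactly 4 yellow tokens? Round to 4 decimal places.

Under each hypothesis, the probability of the observed sequence is: P(data | r = 2) = (7/9)(6/8) = 7/12; P(data | r = 3) = (6/9)(5/8) = 5/12; P(data | r = 4) = (5/9)(4/8) = 5/18; P(data | r = 6) = (3/9)(2/8) = 1/12; P(data | r = 7) = (2/9)(1/8) = 1/36; P(data | r = 8) = (1/9)(0/8) = 0.
Multiplying each by its prior: 1/6 · 7/12 = 7/72, 1/6 · 5/12 = 5/72, 1/6 · 5/18 = 5/108, 1/6 · 1/12 = 1/72, 1/6 · 1/36 = 1/216, 1/6 · 0 = 0; these sum to 25/108.
Therefore the posterior P(r = 4 | data) = (5/108) / (25/108) = 1/5.

0.2000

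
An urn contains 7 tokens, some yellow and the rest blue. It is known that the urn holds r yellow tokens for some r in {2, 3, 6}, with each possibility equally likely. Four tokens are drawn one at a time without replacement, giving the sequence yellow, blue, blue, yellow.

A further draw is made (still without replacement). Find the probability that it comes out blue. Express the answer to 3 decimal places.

Under each hypothesis, the probability of the observed sequence is: P(data | r = 2) = (2/7)(5/6)(4/5)(1/4) = 1/21; P(data | r = 3) = (3/7)(4/6)(3/5)(2/4) = 3/35; P(data | r = 6) = (6/7)(1/6)(0/5) = 0.
Multiplying each by its prior: 1/3 · 1/21 = 1/63, 1/3 · 3/35 = 1/35, 1/3 · 0 = 0; with total 2/45.
Dividing through by the total gives posterior P(r = 2 | data) = 5/14, P(r = 3 | data) = 9/14, P(r = 6 | data) = 0.
Averaging over the posterior, P(blue next | data) = (1)(5/14) + (2/3)(9/14) = 11/14.

0.786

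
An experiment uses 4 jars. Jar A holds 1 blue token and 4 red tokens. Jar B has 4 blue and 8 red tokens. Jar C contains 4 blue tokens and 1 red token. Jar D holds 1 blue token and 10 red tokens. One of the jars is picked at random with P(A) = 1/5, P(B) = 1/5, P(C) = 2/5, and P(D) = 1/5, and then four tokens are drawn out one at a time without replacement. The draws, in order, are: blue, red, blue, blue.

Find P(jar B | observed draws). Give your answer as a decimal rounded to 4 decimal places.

0.0388

Under each hypothesis, the probability of the observed sequence is: P(data | jar A) = (1/5)(4/4)(0/3) = 0; P(data | jar B) = (4/12)(8/11)(3/10)(2/9) = 0.016162; P(data | jar C) = (4/5)(1/4)(3/3)(2/2) = 0.2; P(data | jar D) = (1/11)(10/10)(0/9) = 0.
The prior-weighted likelihoods are 1/5 · 0 = 0, 1/5 · 0.016162 = 0.0032323, 2/5 · 0.2 = 0.08, 1/5 · 0 = 0; these sum to 0.083232.
Therefore the posterior P(jar B | data) = (0.0032323) / (0.083232) = 0.038835.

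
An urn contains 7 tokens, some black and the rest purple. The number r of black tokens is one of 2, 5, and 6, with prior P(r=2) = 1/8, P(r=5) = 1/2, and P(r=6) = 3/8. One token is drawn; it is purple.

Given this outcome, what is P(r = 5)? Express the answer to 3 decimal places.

Compute the likelihood of this draw for each case: P(data | r = 2) = (5/7) = 5/7; P(data | r = 5) = (2/7) = 2/7; P(data | r = 6) = (1/7) = 1/7.
Multiplying each by its prior: 1/8 · 5/7 = 5/56, 1/2 · 2/7 = 1/7, 3/8 · 1/7 = 3/56; summing to 2/7.
So P(r = 5 | data) = (1/7) / (2/7) = 1/2.

0.500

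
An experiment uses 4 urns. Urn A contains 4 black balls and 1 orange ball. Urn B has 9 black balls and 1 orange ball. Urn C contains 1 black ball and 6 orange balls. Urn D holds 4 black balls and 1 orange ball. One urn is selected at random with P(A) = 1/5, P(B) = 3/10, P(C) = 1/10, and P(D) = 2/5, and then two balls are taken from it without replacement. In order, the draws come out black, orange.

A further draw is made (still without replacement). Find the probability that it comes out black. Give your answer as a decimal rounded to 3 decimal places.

0.913

Compute the likelihood of the observed sequence for each case: P(data | urn A) = (4/5)(1/4) = 1/5; P(data | urn B) = (9/10)(1/9) = 1/10; P(data | urn C) = (1/7)(6/6) = 1/7; P(data | urn D) = (4/5)(1/4) = 1/5.
Multiplying each by its prior: 1/5 · 1/5 = 1/25, 3/10 · 1/10 = 3/100, 1/10 · 1/7 = 1/70, 2/5 · 1/5 = 2/25; these sum to 23/140.
Dividing through by the total gives posterior P(urn A | data) = 28/115, P(urn B | data) = 21/115, P(urn C | data) = 2/23, P(urn D | data) = 56/115.
The predictive probability is P(black next | data) = (1)(28/115) + (1)(21/115) + (0)(2/23) + (1)(56/115) = 21/23.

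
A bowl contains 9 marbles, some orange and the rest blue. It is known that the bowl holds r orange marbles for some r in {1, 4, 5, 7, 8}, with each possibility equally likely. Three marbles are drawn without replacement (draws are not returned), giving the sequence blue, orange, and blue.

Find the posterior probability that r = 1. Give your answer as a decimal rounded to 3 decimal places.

Under each hypothesis, the probability of the observed sequence is: P(data | r = 1) = (8/9)(1/8)(7/7) = 1/9; P(data | r = 4) = (5/9)(4/8)(4/7) = 10/63; P(data | r = 5) = (4/9)(5/8)(3/7) = 5/42; P(data | r = 7) = (2/9)(7/8)(1/7) = 1/36; P(data | r = 8) = (1/9)(8/8)(0/7) = 0.
Multiplying each by its prior: 1/5 · 1/9 = 1/45, 1/5 · 10/63 = 2/63, 1/5 · 5/42 = 1/42, 1/5 · 1/36 = 1/180, 1/5 · 0 = 0; with total 1/12.
So P(r = 1 | data) = (1/45) / (1/12) = 4/15.

0.267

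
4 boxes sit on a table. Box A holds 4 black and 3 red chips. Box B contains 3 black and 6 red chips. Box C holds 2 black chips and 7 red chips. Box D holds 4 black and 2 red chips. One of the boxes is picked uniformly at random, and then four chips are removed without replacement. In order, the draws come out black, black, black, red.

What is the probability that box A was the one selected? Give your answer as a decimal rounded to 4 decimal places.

0.3711

For each hypothesis, P(data | H) works out to: P(data | box A) = (4/7)(3/6)(2/5)(3/4) = 0.085714; P(data | box B) = (3/9)(2/8)(1/7)(6/6) = 0.011905; P(data | box C) = (2/9)(1/8)(0/7) = 0; P(data | box D) = (4/6)(3/5)(2/4)(2/3) = 0.13333.
The prior-weighted likelihoods are 1/4 · 0.085714 = 0.021429, 1/4 · 0.011905 = 0.0029762, 1/4 · 0 = 0, 1/4 · 0.13333 = 0.033333; summing to 0.057738.
So P(box A | data) = (0.021429) / (0.057738) = 0.37113.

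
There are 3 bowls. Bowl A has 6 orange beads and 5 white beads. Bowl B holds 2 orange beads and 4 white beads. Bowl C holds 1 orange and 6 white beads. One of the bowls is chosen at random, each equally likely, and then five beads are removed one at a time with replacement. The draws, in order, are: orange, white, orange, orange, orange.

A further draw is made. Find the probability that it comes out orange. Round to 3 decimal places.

Under each hypothesis, the probability of the observed sequence is: P(data | bowl A) = (6/11)(5/11)(6/11)(6/11)(6/11) = 0.040236; P(data | bowl B) = (2/6)(4/6)(2/6)(2/6)(2/6) = 0.0082305; P(data | bowl C) = (1/7)(6/7)(1/7)(1/7)(1/7) = 0.00035699.
Weighting by the prior gives 1/3 · 0.040236 = 0.013412, 1/3 · 0.0082305 = 0.0027435, 1/3 · 0.00035699 = 0.000119; summing to 0.016274.
Dividing through by the total gives posterior P(bowl A | data) = 0.82411, P(bowl B | data) = 0.16858, P(bowl C | data) = 0.007312.
Averaging over the posterior, P(orange next | data) = (6/11)(0.82411) + (1/3)(0.16858) + (1/7)(0.007312) = 0.50675.

0.507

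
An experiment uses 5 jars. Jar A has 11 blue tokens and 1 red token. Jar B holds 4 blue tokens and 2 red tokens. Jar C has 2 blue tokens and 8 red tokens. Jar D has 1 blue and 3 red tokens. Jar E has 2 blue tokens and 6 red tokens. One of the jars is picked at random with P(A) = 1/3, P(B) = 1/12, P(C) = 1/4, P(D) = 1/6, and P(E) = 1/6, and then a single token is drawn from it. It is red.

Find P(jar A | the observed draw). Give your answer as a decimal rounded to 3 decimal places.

The likelihood of this draw under each hypothesis: P(data | jar A) = (1/12) = 1/12; P(data | jar B) = (2/6) = 1/3; P(data | jar C) = (8/10) = 4/5; P(data | jar D) = (3/4) = 3/4; P(data | jar E) = (6/8) = 3/4.
Multiplying each by its prior: 1/3 · 1/12 = 1/36, 1/12 · 1/3 = 1/36, 1/4 · 4/5 = 1/5, 1/6 · 3/4 = 1/8, 1/6 · 3/4 = 1/8; these sum to 91/180.
By Bayes' rule, P(jar A | data) = (1/36) / (91/180) = 5/91.

0.055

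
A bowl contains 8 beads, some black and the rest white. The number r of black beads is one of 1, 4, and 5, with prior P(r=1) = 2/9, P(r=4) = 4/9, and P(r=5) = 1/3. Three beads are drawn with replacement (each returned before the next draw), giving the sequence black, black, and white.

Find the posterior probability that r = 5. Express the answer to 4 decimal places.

0.4545

The likelihood of the observed sequence under each hypothesis: P(data | r = 1) = (1/8)(1/8)(7/8) = 0.013672; P(data | r = 4) = (4/8)(4/8)(4/8) = 0.125; P(data | r = 5) = (5/8)(5/8)(3/8) = 0.14648.
Multiplying each by its prior: 2/9 · 0.013672 = 0.0030382, 4/9 · 0.125 = 0.055556, 1/3 · 0.14648 = 0.048828; these sum to 0.10742.
So P(r = 5 | data) = (0.048828) / (0.10742) = 0.45455.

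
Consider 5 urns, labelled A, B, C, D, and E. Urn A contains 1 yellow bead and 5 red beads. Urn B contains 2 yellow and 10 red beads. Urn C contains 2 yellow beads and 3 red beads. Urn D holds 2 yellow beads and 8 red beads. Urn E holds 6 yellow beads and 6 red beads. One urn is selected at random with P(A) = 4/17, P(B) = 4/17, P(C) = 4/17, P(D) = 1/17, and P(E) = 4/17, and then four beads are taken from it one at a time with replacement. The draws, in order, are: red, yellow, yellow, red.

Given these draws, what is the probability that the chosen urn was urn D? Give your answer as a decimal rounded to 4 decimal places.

0.0388

Under each hypothesis, the probability of the observed sequence is: P(data | urn A) = (5/6)(1/6)(1/6)(5/6) = 0.01929; P(data | urn B) = (10/12)(2/12)(2/12)(10/12) = 0.01929; P(data | urn C) = (3/5)(2/5)(2/5)(3/5) = 0.0576; P(data | urn D) = (8/10)(2/10)(2/10)(8/10) = 0.0256; P(data | urn E) = (6/12)(6/12)(6/12)(6/12) = 0.0625.
The prior-weighted likelihoods are 4/17 · 0.01929 = 0.0045389, 4/17 · 0.01929 = 0.0045389, 4/17 · 0.0576 = 0.013553, 1/17 · 0.0256 = 0.0015059, 4/17 · 0.0625 = 0.014706; with total 0.038842.
By Bayes' rule, P(urn D | data) = (0.0015059) / (0.038842) = 0.038769.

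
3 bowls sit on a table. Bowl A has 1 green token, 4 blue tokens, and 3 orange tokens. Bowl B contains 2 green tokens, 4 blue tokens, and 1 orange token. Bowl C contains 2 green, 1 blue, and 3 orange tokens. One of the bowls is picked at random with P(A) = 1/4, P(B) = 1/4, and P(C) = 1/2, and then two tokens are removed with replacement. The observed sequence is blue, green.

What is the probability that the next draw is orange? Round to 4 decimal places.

0.3037

The likelihood of the observed sequence under each hypothesis: P(data | bowl A) = (4/8)(1/8) = 0.0625; P(data | bowl B) = (4/7)(2/7) = 0.16327; P(data | bowl C) = (1/6)(2/6) = 0.055556.
Multiplying each by its prior: 1/4 · 0.0625 = 0.015625, 1/4 · 0.16327 = 0.040816, 1/2 · 0.055556 = 0.027778; with total 0.084219.
Normalising, the posterior is P(bowl A | data) = 0.18553, P(bowl B | data) = 0.48464, P(bowl C | data) = 0.32983.
So P(orange next | data) = Σ P(orange next | H) P(H | data) = (3/8)(0.18553) + (1/7)(0.48464) + (1/2)(0.32983) = 0.30372.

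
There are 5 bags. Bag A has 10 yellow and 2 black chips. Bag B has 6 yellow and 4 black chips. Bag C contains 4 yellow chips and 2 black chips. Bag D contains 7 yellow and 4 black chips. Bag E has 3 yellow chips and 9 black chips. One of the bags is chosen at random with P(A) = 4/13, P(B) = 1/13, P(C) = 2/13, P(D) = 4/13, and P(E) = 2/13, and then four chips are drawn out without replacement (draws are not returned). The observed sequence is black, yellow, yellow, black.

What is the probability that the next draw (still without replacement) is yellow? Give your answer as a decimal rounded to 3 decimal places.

0.730

The likelihood of the observed sequence under each hypothesis: P(data | bag A) = (2/12)(10/11)(9/10)(1/9) = 0.015152; P(data | bag B) = (4/10)(6/9)(5/8)(3/7) = 0.071429; P(data | bag C) = (2/6)(4/5)(3/4)(1/3) = 0.066667; P(data | bag D) = (4/11)(7/10)(6/9)(3/8) = 0.063636; P(data | bag E) = (9/12)(3/11)(2/10)(8/9) = 0.036364.
Multiplying each by its prior: 4/13 · 0.015152 = 0.004662, 1/13 · 0.071429 = 0.0054945, 2/13 · 0.066667 = 0.010256, 4/13 · 0.063636 = 0.01958, 2/13 · 0.036364 = 0.0055944; with total 0.045588.
Dividing through by the total gives posterior P(bag A | data) = 0.10226, P(bag B | data) = 0.12053, P(bag C | data) = 0.22498, P(bag D | data) = 0.42951, P(bag E | data) = 0.12272.
Averaging over the posterior, P(yellow next | data) = (1)(0.10226) + (2/3)(0.12053) + (1)(0.22498) + (5/7)(0.42951) + (1/8)(0.12272) = 0.72973.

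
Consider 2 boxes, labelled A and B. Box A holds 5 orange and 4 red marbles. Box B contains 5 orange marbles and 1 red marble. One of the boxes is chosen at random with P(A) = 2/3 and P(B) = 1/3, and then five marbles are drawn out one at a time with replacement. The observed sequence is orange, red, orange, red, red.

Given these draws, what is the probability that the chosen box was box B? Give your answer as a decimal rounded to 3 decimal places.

0.056

For each hypothesis, P(data | H) works out to: P(data | box A) = (5/9)(4/9)(5/9)(4/9)(4/9) = 0.027096; P(data | box B) = (5/6)(1/6)(5/6)(1/6)(1/6) = 0.003215.
The prior-weighted likelihoods are 2/3 · 0.027096 = 0.018064, 1/3 · 0.003215 = 0.0010717; with total 0.019136.
Therefore the posterior P(box B | data) = (0.0010717) / (0.019136) = 0.056004.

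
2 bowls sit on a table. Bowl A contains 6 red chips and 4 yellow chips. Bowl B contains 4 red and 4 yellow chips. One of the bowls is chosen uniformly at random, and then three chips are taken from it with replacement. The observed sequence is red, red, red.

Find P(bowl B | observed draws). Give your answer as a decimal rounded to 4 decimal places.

Under each hypothesis, the probability of the observed sequence is: P(data | bowl A) = (6/10)(6/10)(6/10) = 0.216; P(data | bowl B) = (4/8)(4/8)(4/8) = 0.125.
The prior-weighted likelihoods are 1/2 · 0.216 = 0.108, 1/2 · 0.125 = 0.0625; these sum to 0.1705.
Hence P(bowl B | data) = (0.0625) / (0.1705) = 0.36657.

0.3666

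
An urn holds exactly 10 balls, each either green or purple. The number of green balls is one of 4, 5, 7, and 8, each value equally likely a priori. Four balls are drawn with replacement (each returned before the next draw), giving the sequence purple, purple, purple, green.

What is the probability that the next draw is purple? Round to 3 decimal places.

The likelihood of the observed sequence under each hypothesis: P(data | r = 4) = (6/10)(6/10)(6/10)(4/10) = 0.0864; P(data | r = 5) = (5/10)(5/10)(5/10)(5/10) = 0.0625; P(data | r = 7) = (3/10)(3/10)(3/10)(7/10) = 0.0189; P(data | r = 8) = (2/10)(2/10)(2/10)(8/10) = 0.0064.
Weighting by the prior gives 1/4 · 0.0864 = 0.0216, 1/4 · 0.0625 = 0.015625, 1/4 · 0.0189 = 0.004725, 1/4 · 0.0064 = 0.0016; with total 0.04355.
Dividing through by the total gives posterior P(r = 4 | data) = 0.49598, P(r = 5 | data) = 0.35878, P(r = 7 | data) = 0.1085, P(r = 8 | data) = 0.036739.
Averaging over the posterior, P(purple next | data) = (3/5)(0.49598) + (1/2)(0.35878) + (3/10)(0.1085) + (1/5)(0.036739) = 0.51688.

0.517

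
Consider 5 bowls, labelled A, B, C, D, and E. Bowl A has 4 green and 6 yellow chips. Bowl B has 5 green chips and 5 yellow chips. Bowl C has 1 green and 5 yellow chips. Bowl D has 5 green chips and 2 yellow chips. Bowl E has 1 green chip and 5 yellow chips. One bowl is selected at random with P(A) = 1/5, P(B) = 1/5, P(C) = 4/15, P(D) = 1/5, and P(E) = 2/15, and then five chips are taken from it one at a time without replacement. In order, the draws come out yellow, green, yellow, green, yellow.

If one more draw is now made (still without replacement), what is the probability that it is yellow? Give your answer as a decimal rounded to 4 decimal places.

The likelihood of the observed sequence under each hypothesis: P(data | bowl A) = (6/10)(4/9)(5/8)(3/7)(4/6) = 1/21; P(data | bowl B) = (5/10)(5/9)(4/8)(4/7)(3/6) = 5/126; P(data | bowl C) = (5/6)(1/5)(4/4)(0/3) = 0; P(data | bowl D) = (2/7)(5/6)(1/5)(4/4)(0/3) = 0; P(data | bowl E) = (5/6)(1/5)(4/4)(0/3) = 0.
The prior-weighted likelihoods are 1/5 · 1/21 = 1/105, 1/5 · 5/126 = 1/126, 4/15 · 0 = 0, 1/5 · 0 = 0, 2/15 · 0 = 0; summing to 11/630.
Dividing through by the total gives posterior P(bowl A | data) = 6/11, P(bowl B | data) = 5/11, P(bowl C | data) = 0, P(bowl D | data) = 0, P(bowl E | data) = 0.
So P(yellow next | data) = Σ P(yellow next | H) P(H | data) = (3/5)(6/11) + (2/5)(5/11) = 28/55.

0.5091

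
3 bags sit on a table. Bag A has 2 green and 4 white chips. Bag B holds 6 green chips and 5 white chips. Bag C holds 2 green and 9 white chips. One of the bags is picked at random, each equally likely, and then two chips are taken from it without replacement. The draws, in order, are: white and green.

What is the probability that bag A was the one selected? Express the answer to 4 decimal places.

The likelihood of the observed sequence under each hypothesis: P(data | bag A) = (4/6)(2/5) = 4/15; P(data | bag B) = (5/11)(6/10) = 3/11; P(data | bag C) = (9/11)(2/10) = 9/55.
The prior-weighted likelihoods are 1/3 · 4/15 = 4/45, 1/3 · 3/11 = 1/11, 1/3 · 9/55 = 3/55; summing to 116/495.
So P(bag A | data) = (4/45) / (116/495) = 11/29.

0.3793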